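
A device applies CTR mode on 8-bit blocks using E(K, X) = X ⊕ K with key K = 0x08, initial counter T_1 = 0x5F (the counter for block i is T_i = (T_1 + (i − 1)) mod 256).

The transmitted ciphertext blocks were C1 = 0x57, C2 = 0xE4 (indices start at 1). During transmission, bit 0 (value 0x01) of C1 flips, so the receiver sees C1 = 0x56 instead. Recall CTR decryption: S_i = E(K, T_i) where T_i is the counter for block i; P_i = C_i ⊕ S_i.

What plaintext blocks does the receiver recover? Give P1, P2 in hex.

P1 = 0x01, P2 = 0x8C

Only C1 changed, to 0x56. In CTR, a change in C_i flips the same bit in P_i only; the keystream is unaffected. Decrypting the received ciphertext:
P1: T = 0x5F, S = E(K, T) = 0x57; 0x56 ⊕ 0x57 = 0x01.
P2: T = 0x60, S = E(K, T) = 0x68; 0xE4 ⊕ 0x68 = 0x8C.
Blocks that differ from the original plaintext: P1.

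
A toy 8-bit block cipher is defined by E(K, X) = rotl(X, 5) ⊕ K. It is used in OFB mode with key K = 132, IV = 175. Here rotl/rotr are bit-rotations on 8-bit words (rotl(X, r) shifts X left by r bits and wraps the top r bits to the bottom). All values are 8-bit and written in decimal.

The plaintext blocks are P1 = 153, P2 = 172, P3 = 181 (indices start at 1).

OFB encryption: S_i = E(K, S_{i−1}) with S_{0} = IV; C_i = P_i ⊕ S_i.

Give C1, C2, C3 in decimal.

C1 = 232, C2 = 6, C3 = 100

C1: S = E(K, 175) = 113; 153 ⊕ 113 = 232.
C2: S = E(K, 113) = 170; 172 ⊕ 170 = 6.
C3: S = E(K, 170) = 209; 181 ⊕ 209 = 100.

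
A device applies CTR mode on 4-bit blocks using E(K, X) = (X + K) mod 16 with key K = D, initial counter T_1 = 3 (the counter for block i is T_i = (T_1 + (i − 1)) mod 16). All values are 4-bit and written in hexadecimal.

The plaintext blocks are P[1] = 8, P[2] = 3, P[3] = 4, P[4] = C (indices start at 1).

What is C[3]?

C[3] = 6

CTR encryption: S_i = E(K, T_i) where T_i is the counter for block i; C_i = P_i ⊕ S_i.
C[1]: T = 3, S = E(K, T) = 0; 8 ⊕ 0 = 8.
C[2]: T = 4, S = E(K, T) = 1; 3 ⊕ 1 = 2.
C[3]: T = 5, S = E(K, T) = 2; 4 ⊕ 2 = 6.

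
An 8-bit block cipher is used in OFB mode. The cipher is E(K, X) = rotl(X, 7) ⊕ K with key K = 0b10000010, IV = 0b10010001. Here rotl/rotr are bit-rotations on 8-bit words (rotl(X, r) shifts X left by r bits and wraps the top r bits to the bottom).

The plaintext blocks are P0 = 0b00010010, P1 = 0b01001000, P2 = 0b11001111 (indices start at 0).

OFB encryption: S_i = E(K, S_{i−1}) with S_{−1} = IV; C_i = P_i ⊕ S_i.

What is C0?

C0 = 0b01011000

C0: S = E(K, 0b10010001) = 0b01001010; 0b00010010 ⊕ 0b01001010 = 0b01011000.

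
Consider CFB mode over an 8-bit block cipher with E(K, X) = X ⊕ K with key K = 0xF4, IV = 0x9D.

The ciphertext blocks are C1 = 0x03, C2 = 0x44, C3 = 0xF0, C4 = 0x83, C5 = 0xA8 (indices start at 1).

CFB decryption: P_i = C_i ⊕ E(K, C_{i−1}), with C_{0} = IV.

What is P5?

P5: E(K, 0x83) = 0x77; 0xA8 ⊕ 0x77 = 0xDF.

P5 = 0xDF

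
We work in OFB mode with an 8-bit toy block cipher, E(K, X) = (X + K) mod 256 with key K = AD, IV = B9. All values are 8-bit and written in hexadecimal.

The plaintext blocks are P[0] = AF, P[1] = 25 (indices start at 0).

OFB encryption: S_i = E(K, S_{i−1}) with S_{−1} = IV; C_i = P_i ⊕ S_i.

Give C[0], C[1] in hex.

C[0]: S = E(K, B9) = 66; AF ⊕ 66 = C9.
C[1]: S = E(K, 66) = 13; 25 ⊕ 13 = 36.

C[0] = C9, C[1] = 36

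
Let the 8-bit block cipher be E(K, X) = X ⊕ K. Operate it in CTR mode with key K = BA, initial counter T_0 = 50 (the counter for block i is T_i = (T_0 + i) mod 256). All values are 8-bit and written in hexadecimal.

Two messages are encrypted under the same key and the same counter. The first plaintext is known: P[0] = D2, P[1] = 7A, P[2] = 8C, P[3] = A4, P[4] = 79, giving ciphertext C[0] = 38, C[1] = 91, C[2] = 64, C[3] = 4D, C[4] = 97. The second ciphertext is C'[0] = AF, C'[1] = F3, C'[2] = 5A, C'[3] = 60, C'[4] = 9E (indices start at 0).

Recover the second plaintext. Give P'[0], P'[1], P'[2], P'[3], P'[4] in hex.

In CTR with a reused counter, both messages share the same keystream S_i, so C_i ⊕ C'_i = P_i ⊕ P'_i and thus P'_i = P_i ⊕ C_i ⊕ C'_i.
P'[0]: D2 ⊕ 38 ⊕ AF = 45.
P'[1]: 7A ⊕ 91 ⊕ F3 = 18.
P'[2]: 8C ⊕ 64 ⊕ 5A = B2.
P'[3]: A4 ⊕ 4D ⊕ 60 = 89.
P'[4]: 79 ⊕ 97 ⊕ 9E = 70.

P'[0] = 45, P'[1] = 18, P'[2] = B2, P'[3] = 89, P'[4] = 70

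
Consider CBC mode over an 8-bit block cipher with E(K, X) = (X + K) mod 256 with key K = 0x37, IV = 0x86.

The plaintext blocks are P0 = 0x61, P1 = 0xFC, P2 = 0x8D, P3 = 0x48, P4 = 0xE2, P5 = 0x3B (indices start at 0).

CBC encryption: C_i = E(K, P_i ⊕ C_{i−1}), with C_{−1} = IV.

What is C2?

C0: P0 ⊕ 0x86 = 0xE7; E(K, 0xE7) = 0x1E.
C1: P1 ⊕ 0x1E = 0xE2; E(K, 0xE2) = 0x19.
C2: P2 ⊕ 0x19 = 0x94; E(K, 0x94) = 0xCB.

C2 = 0xCB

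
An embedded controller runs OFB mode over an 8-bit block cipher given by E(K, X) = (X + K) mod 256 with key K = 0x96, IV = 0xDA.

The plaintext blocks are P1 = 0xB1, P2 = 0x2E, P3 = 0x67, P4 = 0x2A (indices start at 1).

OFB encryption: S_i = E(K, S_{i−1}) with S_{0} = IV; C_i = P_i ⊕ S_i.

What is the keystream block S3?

C1: S = E(K, 0xDA) = 0x70; 0xB1 ⊕ 0x70 = 0xC1.
C2: S = E(K, 0x70) = 0x06; 0x2E ⊕ 0x06 = 0x28.
C3: S = E(K, 0x06) = 0x9C; 0x67 ⊕ 0x9C = 0xFB.
So S3 = 0x9C.

0x9C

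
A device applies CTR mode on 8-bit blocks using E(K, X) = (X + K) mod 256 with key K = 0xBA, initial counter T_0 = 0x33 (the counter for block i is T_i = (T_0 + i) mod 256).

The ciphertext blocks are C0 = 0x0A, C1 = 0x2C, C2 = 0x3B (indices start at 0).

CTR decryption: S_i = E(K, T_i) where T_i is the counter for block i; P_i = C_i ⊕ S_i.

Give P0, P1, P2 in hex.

P0 = 0xE7, P1 = 0xC2, P2 = 0xD4

P0: T = 0x33, S = E(K, T) = 0xED; 0x0A ⊕ 0xED = 0xE7.
P1: T = 0x34, S = E(K, T) = 0xEE; 0x2C ⊕ 0xEE = 0xC2.
P2: T = 0x35, S = E(K, T) = 0xEF; 0x3B ⊕ 0xEF = 0xD4.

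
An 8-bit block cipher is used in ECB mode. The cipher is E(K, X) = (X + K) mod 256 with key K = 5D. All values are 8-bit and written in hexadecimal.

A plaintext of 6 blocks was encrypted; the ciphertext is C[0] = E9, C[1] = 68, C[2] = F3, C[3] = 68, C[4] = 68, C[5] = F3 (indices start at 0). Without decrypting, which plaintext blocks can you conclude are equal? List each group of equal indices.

P[1] = P[3] = P[4]; P[2] = P[5]

ECB encrypts each block independently with the same key, so equal ciphertext blocks imply equal plaintext blocks.
C[1] = C[3] = C[4] = 68, so P[1] = P[3] = P[4].
C[2] = C[5] = F3, so P[2] = P[5].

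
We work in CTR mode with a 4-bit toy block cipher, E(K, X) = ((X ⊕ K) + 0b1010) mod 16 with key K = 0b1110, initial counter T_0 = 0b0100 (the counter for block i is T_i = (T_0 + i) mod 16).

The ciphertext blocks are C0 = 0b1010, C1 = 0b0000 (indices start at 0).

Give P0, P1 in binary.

CTR decryption: S_i = E(K, T_i) where T_i is the counter for block i; P_i = C_i ⊕ S_i.
P0: T = 0b0100, S = E(K, T) = 0b0100; 0b1010 ⊕ 0b0100 = 0b1110.
P1: T = 0b0101, S = E(K, T) = 0b0101; 0b0000 ⊕ 0b0101 = 0b0101.

P0 = 0b1110, P1 = 0b0101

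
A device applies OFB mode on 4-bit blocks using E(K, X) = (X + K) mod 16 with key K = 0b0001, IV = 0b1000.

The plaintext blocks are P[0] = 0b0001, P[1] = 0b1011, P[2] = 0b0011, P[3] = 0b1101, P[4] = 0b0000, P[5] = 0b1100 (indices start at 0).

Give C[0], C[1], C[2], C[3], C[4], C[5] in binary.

C[0] = 0b1000, C[1] = 0b0001, C[2] = 0b1000, C[3] = 0b0001, C[4] = 0b1101, C[5] = 0b0010

OFB encryption: S_i = E(K, S_{i−1}) with S_{−1} = IV; C_i = P_i ⊕ S_i.
C[0]: S = E(K, 0b1000) = 0b1001; 0b0001 ⊕ 0b1001 = 0b1000.
C[1]: S = E(K, 0b1001) = 0b1010; 0b1011 ⊕ 0b1010 = 0b0001.
C[2]: S = E(K, 0b1010) = 0b1011; 0b0011 ⊕ 0b1011 = 0b1000.
C[3]: S = E(K, 0b1011) = 0b1100; 0b1101 ⊕ 0b1100 = 0b0001.
C[4]: S = E(K, 0b1100) = 0b1101; 0b0000 ⊕ 0b1101 = 0b1101.
C[5]: S = E(K, 0b1101) = 0b1110; 0b1100 ⊕ 0b1110 = 0b0010.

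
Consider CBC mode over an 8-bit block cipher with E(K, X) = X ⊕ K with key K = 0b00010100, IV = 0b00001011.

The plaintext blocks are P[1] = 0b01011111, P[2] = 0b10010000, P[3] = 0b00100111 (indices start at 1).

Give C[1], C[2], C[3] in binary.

C[1] = 0b01000000, C[2] = 0b11000100, C[3] = 0b11110111

CBC encryption: C_i = E(K, P_i ⊕ C_{i−1}), with C_{0} = IV.
C[1]: P[1] ⊕ 0b00001011 = 0b01010100; E(K, 0b01010100) = 0b01000000.
C[2]: P[2] ⊕ 0b01000000 = 0b11010000; E(K, 0b11010000) = 0b11000100.
C[3]: P[3] ⊕ 0b11000100 = 0b11100011; E(K, 0b11100011) = 0b11110111.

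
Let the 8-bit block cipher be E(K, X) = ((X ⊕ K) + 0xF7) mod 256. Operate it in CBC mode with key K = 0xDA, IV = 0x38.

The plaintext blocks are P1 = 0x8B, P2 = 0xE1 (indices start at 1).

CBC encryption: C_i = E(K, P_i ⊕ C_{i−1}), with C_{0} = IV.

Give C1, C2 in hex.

C1 = 0x60, C2 = 0x52

C1: P1 ⊕ 0x38 = 0xB3; E(K, 0xB3) = 0x60.
C2: P2 ⊕ 0x60 = 0x81; E(K, 0x81) = 0x52.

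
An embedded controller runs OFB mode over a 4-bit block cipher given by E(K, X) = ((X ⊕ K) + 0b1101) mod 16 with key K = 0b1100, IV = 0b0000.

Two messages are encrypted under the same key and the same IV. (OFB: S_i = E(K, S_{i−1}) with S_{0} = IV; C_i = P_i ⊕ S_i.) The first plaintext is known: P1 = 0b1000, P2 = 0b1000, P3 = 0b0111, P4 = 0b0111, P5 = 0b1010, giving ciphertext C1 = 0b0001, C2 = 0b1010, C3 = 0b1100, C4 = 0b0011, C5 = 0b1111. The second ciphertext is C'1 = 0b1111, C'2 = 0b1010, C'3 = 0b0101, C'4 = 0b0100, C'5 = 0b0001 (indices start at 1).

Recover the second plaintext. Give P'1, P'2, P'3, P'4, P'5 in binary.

In OFB with a reused IV, both messages share the same keystream S_i, so C_i ⊕ C'_i = P_i ⊕ P'_i and thus P'_i = P_i ⊕ C_i ⊕ C'_i.
P'1: 0b1000 ⊕ 0b0001 ⊕ 0b1111 = 0b0110.
P'2: 0b1000 ⊕ 0b1010 ⊕ 0b1010 = 0b1000.
P'3: 0b0111 ⊕ 0b1100 ⊕ 0b0101 = 0b1110.
P'4: 0b0111 ⊕ 0b0011 ⊕ 0b0100 = 0b0000.
P'5: 0b1010 ⊕ 0b1111 ⊕ 0b0001 = 0b0100.

P'1 = 0b0110, P'2 = 0b1000, P'3 = 0b1110, P'4 = 0b0000, P'5 = 0b0100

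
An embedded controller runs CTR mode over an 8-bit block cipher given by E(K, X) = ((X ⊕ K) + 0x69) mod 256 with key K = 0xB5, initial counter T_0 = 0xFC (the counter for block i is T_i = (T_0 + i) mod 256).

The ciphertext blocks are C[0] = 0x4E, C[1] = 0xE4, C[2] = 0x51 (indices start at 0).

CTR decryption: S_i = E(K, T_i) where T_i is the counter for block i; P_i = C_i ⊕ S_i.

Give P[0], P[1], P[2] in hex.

P[0]: T = 0xFC, S = E(K, T) = 0xB2; 0x4E ⊕ 0xB2 = 0xFC.
P[1]: T = 0xFD, S = E(K, T) = 0xB1; 0xE4 ⊕ 0xB1 = 0x55.
P[2]: T = 0xFE, S = E(K, T) = 0xB4; 0x51 ⊕ 0xB4 = 0xE5.

P[0] = 0xFC, P[1] = 0x55, P[2] = 0xE5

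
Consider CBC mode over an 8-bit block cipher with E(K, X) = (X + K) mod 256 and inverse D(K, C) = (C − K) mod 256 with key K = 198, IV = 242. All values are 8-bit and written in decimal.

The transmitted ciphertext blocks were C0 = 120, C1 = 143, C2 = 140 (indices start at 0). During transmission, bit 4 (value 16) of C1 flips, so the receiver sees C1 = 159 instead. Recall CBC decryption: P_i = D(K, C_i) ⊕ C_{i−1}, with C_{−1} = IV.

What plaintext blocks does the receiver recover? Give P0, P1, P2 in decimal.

P0 = 64, P1 = 161, P2 = 89

Only C1 changed, to 159. In CBC, a change in C_i garbles P_i and flips the same bit in P_{i+1}. Decrypting the received ciphertext:
P0: D(K, 120) = 178; 178 ⊕ 242 = 64.
P1: D(K, 159) = 217; 217 ⊕ 120 = 161.
P2: D(K, 140) = 198; 198 ⊕ 159 = 89.
Blocks that differ from the original plaintext: P1, P2.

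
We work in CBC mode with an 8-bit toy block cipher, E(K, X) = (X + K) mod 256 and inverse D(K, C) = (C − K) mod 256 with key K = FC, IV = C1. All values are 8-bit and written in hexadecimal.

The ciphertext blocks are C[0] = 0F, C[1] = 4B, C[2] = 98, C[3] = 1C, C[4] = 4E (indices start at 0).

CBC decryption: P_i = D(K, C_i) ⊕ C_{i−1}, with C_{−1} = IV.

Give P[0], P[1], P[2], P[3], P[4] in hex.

P[0] = D2, P[1] = 40, P[2] = D7, P[3] = B8, P[4] = 4E

P[0]: D(K, 0F) = 13; 13 ⊕ C1 = D2.
P[1]: D(K, 4B) = 4F; 4F ⊕ 0F = 40.
P[2]: D(K, 98) = 9C; 9C ⊕ 4B = D7.
P[3]: D(K, 1C) = 20; 20 ⊕ 98 = B8.
P[4]: D(K, 4E) = 52; 52 ⊕ 1C = 4E.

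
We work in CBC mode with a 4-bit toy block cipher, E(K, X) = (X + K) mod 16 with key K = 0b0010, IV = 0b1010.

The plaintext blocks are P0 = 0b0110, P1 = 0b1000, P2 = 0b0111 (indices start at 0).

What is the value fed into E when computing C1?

0b0110

CBC encryption: C_i = E(K, P_i ⊕ C_{i−1}), with C_{−1} = IV.
C0: P0 ⊕ 0b1010 = 0b1100; E(K, 0b1100) = 0b1110.
C1: P1 ⊕ 0b1110 = 0b0110; E(K, 0b0110) = 0b1000.
So the input to E for block 1 is 0b0110.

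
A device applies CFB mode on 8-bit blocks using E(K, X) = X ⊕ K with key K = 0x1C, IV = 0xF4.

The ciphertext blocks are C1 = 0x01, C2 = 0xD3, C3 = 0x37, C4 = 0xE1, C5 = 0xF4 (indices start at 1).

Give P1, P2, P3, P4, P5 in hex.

CFB decryption: P_i = C_i ⊕ E(K, C_{i−1}), with C_{0} = IV.
P1: E(K, 0xF4) = 0xE8; 0x01 ⊕ 0xE8 = 0xE9.
P2: E(K, 0x01) = 0x1D; 0xD3 ⊕ 0x1D = 0xCE.
P3: E(K, 0xD3) = 0xCF; 0x37 ⊕ 0xCF = 0xF8.
P4: E(K, 0x37) = 0x2B; 0xE1 ⊕ 0x2B = 0xCA.
P5: E(K, 0xE1) = 0xFD; 0xF4 ⊕ 0xFD = 0x09.

P1 = 0xE9, P2 = 0xCE, P3 = 0xF8, P4 = 0xCA, P5 = 0x09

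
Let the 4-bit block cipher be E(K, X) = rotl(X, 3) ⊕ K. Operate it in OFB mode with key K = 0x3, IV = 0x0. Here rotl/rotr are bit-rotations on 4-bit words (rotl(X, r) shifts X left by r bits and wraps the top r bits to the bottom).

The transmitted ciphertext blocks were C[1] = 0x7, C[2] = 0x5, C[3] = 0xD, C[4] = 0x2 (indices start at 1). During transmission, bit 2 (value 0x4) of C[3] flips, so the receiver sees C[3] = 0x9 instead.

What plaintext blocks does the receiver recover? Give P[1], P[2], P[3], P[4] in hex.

P[1] = 0x4, P[2] = 0xF, P[3] = 0xF, P[4] = 0x2

OFB decryption: S_i = E(K, S_{i−1}) with S_{0} = IV; P_i = C_i ⊕ S_i.
Only C[3] changed, to 0x9. In OFB, a change in C_i flips the same bit in P_i only; the keystream is unaffected. Decrypting the received ciphertext:
P[1]: S = E(K, 0x0) = 0x3; 0x7 ⊕ 0x3 = 0x4.
P[2]: S = E(K, 0x3) = 0xA; 0x5 ⊕ 0xA = 0xF.
P[3]: S = E(K, 0xA) = 0x6; 0x9 ⊕ 0x6 = 0xF.
P[4]: S = E(K, 0x6) = 0x0; 0x2 ⊕ 0x0 = 0x2.
Blocks that differ from the original plaintext: P[3].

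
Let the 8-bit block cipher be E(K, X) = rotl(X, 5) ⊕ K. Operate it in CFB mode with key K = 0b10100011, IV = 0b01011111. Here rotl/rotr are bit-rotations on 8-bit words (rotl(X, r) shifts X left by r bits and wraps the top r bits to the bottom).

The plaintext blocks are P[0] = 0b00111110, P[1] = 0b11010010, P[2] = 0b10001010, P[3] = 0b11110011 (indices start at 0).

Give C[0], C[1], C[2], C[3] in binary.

CFB encryption: C_i = P_i ⊕ E(K, C_{i−1}), with C_{−1} = IV.
C[0]: E(K, 0b01011111) = 0b01001000; 0b00111110 ⊕ 0b01001000 = 0b01110110.
C[1]: E(K, 0b01110110) = 0b01101101; 0b11010010 ⊕ 0b01101101 = 0b10111111.
C[2]: E(K, 0b10111111) = 0b01010100; 0b10001010 ⊕ 0b01010100 = 0b11011110.
C[3]: E(K, 0b11011110) = 0b01111000; 0b11110011 ⊕ 0b01111000 = 0b10001011.

C[0] = 0b01110110, C[1] = 0b10111111, C[2] = 0b11011110, C[3] = 0b10001011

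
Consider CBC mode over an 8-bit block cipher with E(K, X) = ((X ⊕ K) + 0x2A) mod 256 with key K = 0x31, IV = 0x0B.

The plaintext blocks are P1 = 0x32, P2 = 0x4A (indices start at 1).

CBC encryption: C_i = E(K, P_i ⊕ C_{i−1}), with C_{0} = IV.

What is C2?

C1: P1 ⊕ 0x0B = 0x39; E(K, 0x39) = 0x32.
C2: P2 ⊕ 0x32 = 0x78; E(K, 0x78) = 0x73.

C2 = 0x73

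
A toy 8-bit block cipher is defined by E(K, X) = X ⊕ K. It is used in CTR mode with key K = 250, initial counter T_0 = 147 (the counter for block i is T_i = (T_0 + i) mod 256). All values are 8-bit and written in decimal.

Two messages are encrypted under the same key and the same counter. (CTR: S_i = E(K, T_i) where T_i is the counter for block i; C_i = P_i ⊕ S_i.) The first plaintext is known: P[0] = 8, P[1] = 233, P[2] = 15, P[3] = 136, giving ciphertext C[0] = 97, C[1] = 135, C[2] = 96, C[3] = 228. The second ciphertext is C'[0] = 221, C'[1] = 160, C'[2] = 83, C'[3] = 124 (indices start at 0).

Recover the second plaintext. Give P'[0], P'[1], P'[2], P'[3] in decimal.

In CTR with a reused counter, both messages share the same keystream S_i, so C_i ⊕ C'_i = P_i ⊕ P'_i and thus P'_i = P_i ⊕ C_i ⊕ C'_i.
P'[0]: 8 ⊕ 97 ⊕ 221 = 180.
P'[1]: 233 ⊕ 135 ⊕ 160 = 206.
P'[2]: 15 ⊕ 96 ⊕ 83 = 60.
P'[3]: 136 ⊕ 228 ⊕ 124 = 16.

P'[0] = 180, P'[1] = 206, P'[2] = 60, P'[3] = 16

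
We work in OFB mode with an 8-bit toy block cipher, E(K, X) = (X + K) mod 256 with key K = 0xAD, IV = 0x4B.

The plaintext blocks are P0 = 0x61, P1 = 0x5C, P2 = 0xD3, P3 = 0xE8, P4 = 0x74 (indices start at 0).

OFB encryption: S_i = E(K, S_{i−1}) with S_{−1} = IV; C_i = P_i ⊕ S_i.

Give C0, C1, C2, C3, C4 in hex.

C0: S = E(K, 0x4B) = 0xF8; 0x61 ⊕ 0xF8 = 0x99.
C1: S = E(K, 0xF8) = 0xA5; 0x5C ⊕ 0xA5 = 0xF9.
C2: S = E(K, 0xA5) = 0x52; 0xD3 ⊕ 0x52 = 0x81.
C3: S = E(K, 0x52) = 0xFF; 0xE8 ⊕ 0xFF = 0x17.
C4: S = E(K, 0xFF) = 0xAC; 0x74 ⊕ 0xAC = 0xD8.

C0 = 0x99, C1 = 0xF9, C2 = 0x81, C3 = 0x17, C4 = 0xD8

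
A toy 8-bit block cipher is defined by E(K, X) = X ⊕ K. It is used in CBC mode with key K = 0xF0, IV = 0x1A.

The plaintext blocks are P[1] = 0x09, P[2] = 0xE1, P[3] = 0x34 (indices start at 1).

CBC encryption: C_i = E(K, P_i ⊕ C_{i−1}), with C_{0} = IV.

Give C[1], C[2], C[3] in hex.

C[1] = 0xE3, C[2] = 0xF2, C[3] = 0x36

C[1]: P[1] ⊕ 0x1A = 0x13; E(K, 0x13) = 0xE3.
C[2]: P[2] ⊕ 0xE3 = 0x02; E(K, 0x02) = 0xF2.
C[3]: P[3] ⊕ 0xF2 = 0xC6; E(K, 0xC6) = 0x36.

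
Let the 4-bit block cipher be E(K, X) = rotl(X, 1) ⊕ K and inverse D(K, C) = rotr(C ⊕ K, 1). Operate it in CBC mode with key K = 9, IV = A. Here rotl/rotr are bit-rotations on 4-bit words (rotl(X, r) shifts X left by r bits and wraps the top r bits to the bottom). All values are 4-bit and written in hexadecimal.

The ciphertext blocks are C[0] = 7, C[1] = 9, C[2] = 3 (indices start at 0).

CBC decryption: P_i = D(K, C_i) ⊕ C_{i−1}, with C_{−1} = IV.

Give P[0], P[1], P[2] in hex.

P[0] = D, P[1] = 7, P[2] = C

P[0]: D(K, 7) = 7; 7 ⊕ A = D.
P[1]: D(K, 9) = 0; 0 ⊕ 7 = 7.
P[2]: D(K, 3) = 5; 5 ⊕ 9 = C.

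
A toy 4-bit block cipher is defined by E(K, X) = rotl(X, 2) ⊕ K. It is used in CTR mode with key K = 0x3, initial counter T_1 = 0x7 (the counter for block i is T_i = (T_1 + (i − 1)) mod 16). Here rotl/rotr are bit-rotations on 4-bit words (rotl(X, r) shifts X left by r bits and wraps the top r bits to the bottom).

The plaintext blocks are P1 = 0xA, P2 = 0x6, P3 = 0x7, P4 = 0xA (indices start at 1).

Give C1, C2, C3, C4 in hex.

C1 = 0x4, C2 = 0x7, C3 = 0x2, C4 = 0x3

CTR encryption: S_i = E(K, T_i) where T_i is the counter for block i; C_i = P_i ⊕ S_i.
C1: T = 0x7, S = E(K, T) = 0xE; 0xA ⊕ 0xE = 0x4.
C2: T = 0x8, S = E(K, T) = 0x1; 0x6 ⊕ 0x1 = 0x7.
C3: T = 0x9, S = E(K, T) = 0x5; 0x7 ⊕ 0x5 = 0x2.
C4: T = 0xA, S = E(K, T) = 0x9; 0xA ⊕ 0x9 = 0x3.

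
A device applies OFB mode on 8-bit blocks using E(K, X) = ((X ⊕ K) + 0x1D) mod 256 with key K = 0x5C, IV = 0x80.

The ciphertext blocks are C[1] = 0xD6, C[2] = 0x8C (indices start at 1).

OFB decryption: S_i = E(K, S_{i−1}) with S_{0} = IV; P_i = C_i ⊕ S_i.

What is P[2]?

P[2] = 0x4E

P[1]: S = E(K, 0x80) = 0xF9; 0xD6 ⊕ 0xF9 = 0x2F.
P[2]: S = E(K, 0xF9) = 0xC2; 0x8C ⊕ 0xC2 = 0x4E.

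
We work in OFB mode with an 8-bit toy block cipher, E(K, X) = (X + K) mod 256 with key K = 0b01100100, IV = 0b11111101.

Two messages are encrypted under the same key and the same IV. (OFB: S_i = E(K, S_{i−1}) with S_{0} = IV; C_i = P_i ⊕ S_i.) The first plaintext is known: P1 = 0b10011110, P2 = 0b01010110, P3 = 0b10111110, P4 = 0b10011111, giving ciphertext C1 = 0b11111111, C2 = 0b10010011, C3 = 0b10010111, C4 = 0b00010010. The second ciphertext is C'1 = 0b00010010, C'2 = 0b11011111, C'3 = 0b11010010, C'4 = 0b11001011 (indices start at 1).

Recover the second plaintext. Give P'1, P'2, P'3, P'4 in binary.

In OFB with a reused IV, both messages share the same keystream S_i, so C_i ⊕ C'_i = P_i ⊕ P'_i and thus P'_i = P_i ⊕ C_i ⊕ C'_i.
P'1: 0b10011110 ⊕ 0b11111111 ⊕ 0b00010010 = 0b01110011.
P'2: 0b01010110 ⊕ 0b10010011 ⊕ 0b11011111 = 0b00011010.
P'3: 0b10111110 ⊕ 0b10010111 ⊕ 0b11010010 = 0b11111011.
P'4: 0b10011111 ⊕ 0b00010010 ⊕ 0b11001011 = 0b01000110.

P'1 = 0b01110011, P'2 = 0b00011010, P'3 = 0b11111011, P'4 = 0b01000110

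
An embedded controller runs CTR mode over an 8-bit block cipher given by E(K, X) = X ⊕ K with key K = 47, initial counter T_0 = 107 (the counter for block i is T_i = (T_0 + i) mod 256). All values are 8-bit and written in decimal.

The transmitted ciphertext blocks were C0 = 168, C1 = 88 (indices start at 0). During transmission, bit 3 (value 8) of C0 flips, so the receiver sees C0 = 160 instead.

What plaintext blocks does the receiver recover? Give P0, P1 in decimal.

CTR decryption: S_i = E(K, T_i) where T_i is the counter for block i; P_i = C_i ⊕ S_i.
Only C0 changed, to 160. In CTR, a change in C_i flips the same bit in P_i only; the keystream is unaffected. Decrypting the received ciphertext:
P0: T = 107, S = E(K, T) = 68; 160 ⊕ 68 = 228.
P1: T = 108, S = E(K, T) = 67; 88 ⊕ 67 = 27.
Blocks that differ from the original plaintext: P0.

P0 = 228, P1 = 27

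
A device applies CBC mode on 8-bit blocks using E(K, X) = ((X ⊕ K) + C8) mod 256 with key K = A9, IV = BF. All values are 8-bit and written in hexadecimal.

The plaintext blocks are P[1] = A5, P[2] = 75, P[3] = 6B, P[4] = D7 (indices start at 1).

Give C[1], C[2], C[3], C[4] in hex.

CBC encryption: C_i = E(K, P_i ⊕ C_{i−1}), with C_{0} = IV.
C[1]: P[1] ⊕ BF = 1A; E(K, 1A) = 7B.
C[2]: P[2] ⊕ 7B = 0E; E(K, 0E) = 6F.
C[3]: P[3] ⊕ 6F = 04; E(K, 04) = 75.
C[4]: P[4] ⊕ 75 = A2; E(K, A2) = D3.

C[1] = 7B, C[2] = 6F, C[3] = 75, C[4] = D3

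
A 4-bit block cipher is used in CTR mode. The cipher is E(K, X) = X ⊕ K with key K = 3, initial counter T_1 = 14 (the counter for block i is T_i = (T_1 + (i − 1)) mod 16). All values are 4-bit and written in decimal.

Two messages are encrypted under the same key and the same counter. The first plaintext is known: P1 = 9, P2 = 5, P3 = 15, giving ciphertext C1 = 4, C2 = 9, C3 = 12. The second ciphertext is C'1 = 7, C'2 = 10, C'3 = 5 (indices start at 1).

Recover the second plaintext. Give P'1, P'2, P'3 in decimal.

In CTR with a reused counter, both messages share the same keystream S_i, so C_i ⊕ C'_i = P_i ⊕ P'_i and thus P'_i = P_i ⊕ C_i ⊕ C'_i.
P'1: 9 ⊕ 4 ⊕ 7 = 10.
P'2: 5 ⊕ 9 ⊕ 10 = 6.
P'3: 15 ⊕ 12 ⊕ 5 = 6.

P'1 = 10, P'2 = 6, P'3 = 6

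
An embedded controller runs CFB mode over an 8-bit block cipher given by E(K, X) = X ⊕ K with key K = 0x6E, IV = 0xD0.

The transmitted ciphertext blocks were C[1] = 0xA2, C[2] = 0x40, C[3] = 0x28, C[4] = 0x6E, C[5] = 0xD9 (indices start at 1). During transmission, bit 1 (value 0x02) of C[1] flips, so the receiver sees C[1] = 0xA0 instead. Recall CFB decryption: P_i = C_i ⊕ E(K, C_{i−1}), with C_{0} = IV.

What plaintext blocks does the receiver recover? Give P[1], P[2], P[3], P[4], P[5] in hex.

Only C[1] changed, to 0xA0. In CFB, a change in C_i flips the same bit in P_i and garbles P_{i+1}. Decrypting the received ciphertext:
P[1]: E(K, 0xD0) = 0xBE; 0xA0 ⊕ 0xBE = 0x1E.
P[2]: E(K, 0xA0) = 0xCE; 0x40 ⊕ 0xCE = 0x8E.
P[3]: E(K, 0x40) = 0x2E; 0x28 ⊕ 0x2E = 0x06.
P[4]: E(K, 0x28) = 0x46; 0x6E ⊕ 0x46 = 0x28.
P[5]: E(K, 0x6E) = 0x00; 0xD9 ⊕ 0x00 = 0xD9.
Blocks that differ from the original plaintext: P[1], P[2].

P[1] = 0x1E, P[2] = 0x8E, P[3] = 0x06, P[4] = 0x28, P[5] = 0xD9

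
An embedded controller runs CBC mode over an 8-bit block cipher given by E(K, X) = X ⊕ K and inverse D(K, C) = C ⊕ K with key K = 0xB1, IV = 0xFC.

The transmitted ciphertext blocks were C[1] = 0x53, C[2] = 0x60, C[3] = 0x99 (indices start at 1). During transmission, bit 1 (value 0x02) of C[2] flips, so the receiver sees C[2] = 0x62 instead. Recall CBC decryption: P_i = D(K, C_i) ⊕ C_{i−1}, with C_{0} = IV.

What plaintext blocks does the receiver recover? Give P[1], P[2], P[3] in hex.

P[1] = 0x1E, P[2] = 0x80, P[3] = 0x4A

Only C[2] changed, to 0x62. In CBC, a change in C_i garbles P_i and flips the same bit in P_{i+1}. Decrypting the received ciphertext:
P[1]: D(K, 0x53) = 0xE2; 0xE2 ⊕ 0xFC = 0x1E.
P[2]: D(K, 0x62) = 0xD3; 0xD3 ⊕ 0x53 = 0x80.
P[3]: D(K, 0x99) = 0x28; 0x28 ⊕ 0x62 = 0x4A.
Blocks that differ from the original plaintext: P[2], P[3].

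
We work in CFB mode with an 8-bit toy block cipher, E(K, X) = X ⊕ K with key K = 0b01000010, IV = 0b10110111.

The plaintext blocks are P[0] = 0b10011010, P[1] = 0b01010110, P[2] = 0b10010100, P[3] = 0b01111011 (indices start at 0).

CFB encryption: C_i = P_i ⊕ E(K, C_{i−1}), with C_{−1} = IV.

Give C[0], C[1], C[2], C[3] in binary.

C[0] = 0b01101111, C[1] = 0b01111011, C[2] = 0b10101101, C[3] = 0b10010100

C[0]: E(K, 0b10110111) = 0b11110101; 0b10011010 ⊕ 0b11110101 = 0b01101111.
C[1]: E(K, 0b01101111) = 0b00101101; 0b01010110 ⊕ 0b00101101 = 0b01111011.
C[2]: E(K, 0b01111011) = 0b00111001; 0b10010100 ⊕ 0b00111001 = 0b10101101.
C[3]: E(K, 0b10101101) = 0b11101111; 0b01111011 ⊕ 0b11101111 = 0b10010100.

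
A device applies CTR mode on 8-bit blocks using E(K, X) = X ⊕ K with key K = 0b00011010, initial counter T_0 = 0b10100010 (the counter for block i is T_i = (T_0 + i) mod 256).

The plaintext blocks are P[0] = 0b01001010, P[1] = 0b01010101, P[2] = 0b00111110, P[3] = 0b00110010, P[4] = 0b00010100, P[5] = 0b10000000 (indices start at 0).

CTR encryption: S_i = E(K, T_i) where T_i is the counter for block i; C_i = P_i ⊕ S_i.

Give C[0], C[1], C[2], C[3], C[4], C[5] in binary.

C[0] = 0b11110010, C[1] = 0b11101100, C[2] = 0b10000000, C[3] = 0b10001101, C[4] = 0b10101000, C[5] = 0b00111101

C[0]: T = 0b10100010, S = E(K, T) = 0b10111000; 0b01001010 ⊕ 0b10111000 = 0b11110010.
C[1]: T = 0b10100011, S = E(K, T) = 0b10111001; 0b01010101 ⊕ 0b10111001 = 0b11101100.
C[2]: T = 0b10100100, S = E(K, T) = 0b10111110; 0b00111110 ⊕ 0b10111110 = 0b10000000.
C[3]: T = 0b10100101, S = E(K, T) = 0b10111111; 0b00110010 ⊕ 0b10111111 = 0b10001101.
C[4]: T = 0b10100110, S = E(K, T) = 0b10111100; 0b00010100 ⊕ 0b10111100 = 0b10101000.
C[5]: T = 0b10100111, S = E(K, T) = 0b10111101; 0b10000000 ⊕ 0b10111101 = 0b00111101.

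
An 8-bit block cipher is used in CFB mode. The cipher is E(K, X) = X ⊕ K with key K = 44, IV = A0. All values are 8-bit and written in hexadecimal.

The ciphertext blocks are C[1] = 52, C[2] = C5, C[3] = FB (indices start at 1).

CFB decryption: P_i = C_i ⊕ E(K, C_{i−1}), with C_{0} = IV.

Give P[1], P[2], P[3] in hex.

P[1] = B6, P[2] = D3, P[3] = 7A

P[1]: E(K, A0) = E4; 52 ⊕ E4 = B6.
P[2]: E(K, 52) = 16; C5 ⊕ 16 = D3.
P[3]: E(K, C5) = 81; FB ⊕ 81 = 7A.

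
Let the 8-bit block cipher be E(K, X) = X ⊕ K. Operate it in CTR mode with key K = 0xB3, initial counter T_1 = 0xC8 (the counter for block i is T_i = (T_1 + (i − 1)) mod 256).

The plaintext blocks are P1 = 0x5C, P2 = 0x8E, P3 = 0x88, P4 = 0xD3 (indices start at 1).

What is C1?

CTR encryption: S_i = E(K, T_i) where T_i is the counter for block i; C_i = P_i ⊕ S_i.
C1: T = 0xC8, S = E(K, T) = 0x7B; 0x5C ⊕ 0x7B = 0x27.

C1 = 0x27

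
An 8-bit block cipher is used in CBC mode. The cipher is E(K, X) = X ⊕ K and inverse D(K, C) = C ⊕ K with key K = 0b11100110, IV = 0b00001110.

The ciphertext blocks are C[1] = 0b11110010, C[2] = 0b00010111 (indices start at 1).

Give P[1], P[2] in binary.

P[1] = 0b00011010, P[2] = 0b00000011

CBC decryption: P_i = D(K, C_i) ⊕ C_{i−1}, with C_{0} = IV.
P[1]: D(K, 0b11110010) = 0b00010100; 0b00010100 ⊕ 0b00001110 = 0b00011010.
P[2]: D(K, 0b00010111) = 0b11110001; 0b11110001 ⊕ 0b11110010 = 0b00000011.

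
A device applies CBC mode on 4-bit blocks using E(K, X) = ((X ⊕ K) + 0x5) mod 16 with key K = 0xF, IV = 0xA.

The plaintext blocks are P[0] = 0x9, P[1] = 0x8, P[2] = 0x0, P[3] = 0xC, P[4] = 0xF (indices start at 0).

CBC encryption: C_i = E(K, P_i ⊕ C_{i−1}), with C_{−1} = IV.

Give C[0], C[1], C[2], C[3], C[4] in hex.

C[0]: P[0] ⊕ 0xA = 0x3; E(K, 0x3) = 0x1.
C[1]: P[1] ⊕ 0x1 = 0x9; E(K, 0x9) = 0xB.
C[2]: P[2] ⊕ 0xB = 0xB; E(K, 0xB) = 0x9.
C[3]: P[3] ⊕ 0x9 = 0x5; E(K, 0x5) = 0xF.
C[4]: P[4] ⊕ 0xF = 0x0; E(K, 0x0) = 0x4.

C[0] = 0x1, C[1] = 0xB, C[2] = 0x9, C[3] = 0xF, C[4] = 0x4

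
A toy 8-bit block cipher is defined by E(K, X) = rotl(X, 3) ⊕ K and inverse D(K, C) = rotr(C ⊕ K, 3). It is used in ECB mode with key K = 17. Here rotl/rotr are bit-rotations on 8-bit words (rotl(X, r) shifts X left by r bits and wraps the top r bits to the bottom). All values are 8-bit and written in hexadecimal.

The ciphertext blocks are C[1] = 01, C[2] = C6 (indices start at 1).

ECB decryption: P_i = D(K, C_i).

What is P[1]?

P[1] = C2

P[1]: D(K, 01) = C2.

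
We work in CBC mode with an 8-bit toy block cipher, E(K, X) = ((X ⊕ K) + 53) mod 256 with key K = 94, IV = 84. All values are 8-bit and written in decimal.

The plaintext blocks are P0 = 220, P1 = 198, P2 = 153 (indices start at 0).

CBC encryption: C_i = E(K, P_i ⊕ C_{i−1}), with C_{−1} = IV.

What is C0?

C0 = 11

C0: P0 ⊕ 84 = 136; E(K, 136) = 11.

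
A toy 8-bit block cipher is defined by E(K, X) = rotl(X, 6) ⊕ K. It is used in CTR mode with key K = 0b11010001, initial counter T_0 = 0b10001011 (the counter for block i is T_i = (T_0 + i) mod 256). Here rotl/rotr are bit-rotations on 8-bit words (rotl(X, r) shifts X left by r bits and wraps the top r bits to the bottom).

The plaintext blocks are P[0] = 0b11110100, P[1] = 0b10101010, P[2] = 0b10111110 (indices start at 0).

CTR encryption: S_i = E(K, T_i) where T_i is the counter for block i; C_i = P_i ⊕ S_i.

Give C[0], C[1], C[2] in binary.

C[0]: T = 0b10001011, S = E(K, T) = 0b00110011; 0b11110100 ⊕ 0b00110011 = 0b11000111.
C[1]: T = 0b10001100, S = E(K, T) = 0b11110010; 0b10101010 ⊕ 0b11110010 = 0b01011000.
C[2]: T = 0b10001101, S = E(K, T) = 0b10110010; 0b10111110 ⊕ 0b10110010 = 0b00001100.

C[0] = 0b11000111, C[1] = 0b01011000, C[2] = 0b00001100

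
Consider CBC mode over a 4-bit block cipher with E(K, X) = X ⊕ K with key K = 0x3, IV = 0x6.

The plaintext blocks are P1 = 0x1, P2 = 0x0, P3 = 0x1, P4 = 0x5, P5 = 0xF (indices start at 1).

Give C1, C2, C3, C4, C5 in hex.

CBC encryption: C_i = E(K, P_i ⊕ C_{i−1}), with C_{0} = IV.
C1: P1 ⊕ 0x6 = 0x7; E(K, 0x7) = 0x4.
C2: P2 ⊕ 0x4 = 0x4; E(K, 0x4) = 0x7.
C3: P3 ⊕ 0x7 = 0x6; E(K, 0x6) = 0x5.
C4: P4 ⊕ 0x5 = 0x0; E(K, 0x0) = 0x3.
C5: P5 ⊕ 0x3 = 0xC; E(K, 0xC) = 0xF.

C1 = 0x4, C2 = 0x7, C3 = 0x5, C4 = 0x3, C5 = 0xF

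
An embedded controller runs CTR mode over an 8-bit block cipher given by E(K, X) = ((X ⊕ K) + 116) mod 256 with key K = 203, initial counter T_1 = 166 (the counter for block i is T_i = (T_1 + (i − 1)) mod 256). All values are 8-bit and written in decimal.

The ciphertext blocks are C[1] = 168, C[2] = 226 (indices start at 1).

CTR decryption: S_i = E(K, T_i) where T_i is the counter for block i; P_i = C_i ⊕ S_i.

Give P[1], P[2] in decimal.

P[1]: T = 166, S = E(K, T) = 225; 168 ⊕ 225 = 73.
P[2]: T = 167, S = E(K, T) = 224; 226 ⊕ 224 = 2.

P[1] = 73, P[2] = 2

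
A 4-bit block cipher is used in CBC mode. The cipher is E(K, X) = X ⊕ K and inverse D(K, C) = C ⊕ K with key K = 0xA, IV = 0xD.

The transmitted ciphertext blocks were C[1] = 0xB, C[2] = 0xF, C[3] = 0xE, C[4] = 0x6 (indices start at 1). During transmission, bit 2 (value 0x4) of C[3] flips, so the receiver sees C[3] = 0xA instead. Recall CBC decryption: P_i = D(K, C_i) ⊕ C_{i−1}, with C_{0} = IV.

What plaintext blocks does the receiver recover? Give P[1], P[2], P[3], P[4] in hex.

Only C[3] changed, to 0xA. In CBC, a change in C_i garbles P_i and flips the same bit in P_{i+1}. Decrypting the received ciphertext:
P[1]: D(K, 0xB) = 0x1; 0x1 ⊕ 0xD = 0xC.
P[2]: D(K, 0xF) = 0x5; 0x5 ⊕ 0xB = 0xE.
P[3]: D(K, 0xA) = 0x0; 0x0 ⊕ 0xF = 0xF.
P[4]: D(K, 0x6) = 0xC; 0xC ⊕ 0xA = 0x6.
Blocks that differ from the original plaintext: P[3], P[4].

P[1] = 0xC, P[2] = 0xE, P[3] = 0xF, P[4] = 0x6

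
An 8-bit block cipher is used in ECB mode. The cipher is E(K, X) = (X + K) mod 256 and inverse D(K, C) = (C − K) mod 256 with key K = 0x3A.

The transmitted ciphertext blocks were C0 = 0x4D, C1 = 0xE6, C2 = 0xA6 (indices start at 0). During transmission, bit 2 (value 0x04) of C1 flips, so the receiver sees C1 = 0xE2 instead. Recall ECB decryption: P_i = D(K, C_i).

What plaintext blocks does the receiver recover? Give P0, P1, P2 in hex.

Only C1 changed, to 0xE2. In ECB, a change in C_i affects only P_i. Decrypting the received ciphertext:
P0: D(K, 0x4D) = 0x13.
P1: D(K, 0xE2) = 0xA8.
P2: D(K, 0xA6) = 0x6C.
Blocks that differ from the original plaintext: P1.

P0 = 0x13, P1 = 0xA8, P2 = 0x6C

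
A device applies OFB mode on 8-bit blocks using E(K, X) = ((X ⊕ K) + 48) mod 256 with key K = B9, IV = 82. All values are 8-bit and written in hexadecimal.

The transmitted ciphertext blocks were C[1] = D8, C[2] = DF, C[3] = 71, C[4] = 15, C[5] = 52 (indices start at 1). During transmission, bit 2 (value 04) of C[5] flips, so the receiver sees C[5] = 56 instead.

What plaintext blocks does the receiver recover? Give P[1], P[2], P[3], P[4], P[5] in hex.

P[1] = 5B, P[2] = 5D, P[3] = F2, P[4] = 97, P[5] = D5

OFB decryption: S_i = E(K, S_{i−1}) with S_{0} = IV; P_i = C_i ⊕ S_i.
Only C[5] changed, to 56. In OFB, a change in C_i flips the same bit in P_i only; the keystream is unaffected. Decrypting the received ciphertext:
P[1]: S = E(K, 82) = 83; D8 ⊕ 83 = 5B.
P[2]: S = E(K, 83) = 82; DF ⊕ 82 = 5D.
P[3]: S = E(K, 82) = 83; 71 ⊕ 83 = F2.
P[4]: S = E(K, 83) = 82; 15 ⊕ 82 = 97.
P[5]: S = E(K, 82) = 83; 56 ⊕ 83 = D5.
Blocks that differ from the original plaintext: P[5].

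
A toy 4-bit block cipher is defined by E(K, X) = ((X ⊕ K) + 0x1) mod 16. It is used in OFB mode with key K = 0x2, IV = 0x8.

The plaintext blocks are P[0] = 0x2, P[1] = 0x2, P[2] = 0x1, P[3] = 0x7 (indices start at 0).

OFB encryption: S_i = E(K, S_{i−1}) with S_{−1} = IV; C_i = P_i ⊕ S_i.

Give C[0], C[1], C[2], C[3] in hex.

C[0] = 0x9, C[1] = 0x8, C[2] = 0x8, C[3] = 0xB

C[0]: S = E(K, 0x8) = 0xB; 0x2 ⊕ 0xB = 0x9.
C[1]: S = E(K, 0xB) = 0xA; 0x2 ⊕ 0xA = 0x8.
C[2]: S = E(K, 0xA) = 0x9; 0x1 ⊕ 0x9 = 0x8.
C[3]: S = E(K, 0x9) = 0xC; 0x7 ⊕ 0xC = 0xB.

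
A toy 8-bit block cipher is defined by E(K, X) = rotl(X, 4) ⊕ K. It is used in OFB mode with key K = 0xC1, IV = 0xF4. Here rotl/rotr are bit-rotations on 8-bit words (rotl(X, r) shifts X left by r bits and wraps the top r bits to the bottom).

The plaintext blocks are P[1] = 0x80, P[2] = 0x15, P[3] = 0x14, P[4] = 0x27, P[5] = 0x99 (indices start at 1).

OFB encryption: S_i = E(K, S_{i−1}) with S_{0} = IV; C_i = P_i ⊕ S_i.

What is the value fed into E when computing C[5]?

0xF4

C[1]: S = E(K, 0xF4) = 0x8E; 0x80 ⊕ 0x8E = 0x0E.
C[2]: S = E(K, 0x8E) = 0x29; 0x15 ⊕ 0x29 = 0x3C.
C[3]: S = E(K, 0x29) = 0x53; 0x14 ⊕ 0x53 = 0x47.
C[4]: S = E(K, 0x53) = 0xF4; 0x27 ⊕ 0xF4 = 0xD3.
C[5]: S = E(K, 0xF4) = 0x8E; 0x99 ⊕ 0x8E = 0x17.
So the input to E for block [5] is 0xF4.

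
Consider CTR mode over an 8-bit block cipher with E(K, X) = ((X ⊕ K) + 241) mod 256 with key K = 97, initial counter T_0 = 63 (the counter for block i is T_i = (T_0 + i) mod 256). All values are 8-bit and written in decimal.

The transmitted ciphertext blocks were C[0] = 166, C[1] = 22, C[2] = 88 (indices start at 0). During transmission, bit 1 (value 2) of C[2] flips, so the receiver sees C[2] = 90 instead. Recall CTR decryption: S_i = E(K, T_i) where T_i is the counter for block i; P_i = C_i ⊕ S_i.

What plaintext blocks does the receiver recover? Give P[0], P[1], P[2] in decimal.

P[0] = 233, P[1] = 4, P[2] = 75

Only C[2] changed, to 90. In CTR, a change in C_i flips the same bit in P_i only; the keystream is unaffected. Decrypting the received ciphertext:
P[0]: T = 63, S = E(K, T) = 79; 166 ⊕ 79 = 233.
P[1]: T = 64, S = E(K, T) = 18; 22 ⊕ 18 = 4.
P[2]: T = 65, S = E(K, T) = 17; 90 ⊕ 17 = 75.
Blocks that differ from the original plaintext: P[2].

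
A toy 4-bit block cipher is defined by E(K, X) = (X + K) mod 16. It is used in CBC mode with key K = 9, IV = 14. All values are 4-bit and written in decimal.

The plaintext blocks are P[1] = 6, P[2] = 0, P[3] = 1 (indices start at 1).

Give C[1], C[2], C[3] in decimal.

C[1] = 1, C[2] = 10, C[3] = 4

CBC encryption: C_i = E(K, P_i ⊕ C_{i−1}), with C_{0} = IV.
C[1]: P[1] ⊕ 14 = 8; E(K, 8) = 1.
C[2]: P[2] ⊕ 1 = 1; E(K, 1) = 10.
C[3]: P[3] ⊕ 10 = 11; E(K, 11) = 4.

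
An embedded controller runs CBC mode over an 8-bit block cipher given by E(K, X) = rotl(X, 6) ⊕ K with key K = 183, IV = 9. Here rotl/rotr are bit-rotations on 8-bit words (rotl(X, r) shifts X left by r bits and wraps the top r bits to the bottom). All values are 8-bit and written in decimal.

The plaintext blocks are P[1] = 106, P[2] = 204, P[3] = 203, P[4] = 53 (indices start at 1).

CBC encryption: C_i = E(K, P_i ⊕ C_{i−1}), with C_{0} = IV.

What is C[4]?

C[1]: P[1] ⊕ 9 = 99; E(K, 99) = 111.
C[2]: P[2] ⊕ 111 = 163; E(K, 163) = 95.
C[3]: P[3] ⊕ 95 = 148; E(K, 148) = 146.
C[4]: P[4] ⊕ 146 = 167; E(K, 167) = 94.

C[4] = 94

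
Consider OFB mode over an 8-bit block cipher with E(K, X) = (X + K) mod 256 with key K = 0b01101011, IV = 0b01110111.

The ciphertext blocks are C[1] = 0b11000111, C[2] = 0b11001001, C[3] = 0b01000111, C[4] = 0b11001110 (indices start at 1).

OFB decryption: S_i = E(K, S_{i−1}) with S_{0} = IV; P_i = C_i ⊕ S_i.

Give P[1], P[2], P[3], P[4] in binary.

P[1]: S = E(K, 0b01110111) = 0b11100010; 0b11000111 ⊕ 0b11100010 = 0b00100101.
P[2]: S = E(K, 0b11100010) = 0b01001101; 0b11001001 ⊕ 0b01001101 = 0b10000100.
P[3]: S = E(K, 0b01001101) = 0b10111000; 0b01000111 ⊕ 0b10111000 = 0b11111111.
P[4]: S = E(K, 0b10111000) = 0b00100011; 0b11001110 ⊕ 0b00100011 = 0b11101101.

P[1] = 0b00100101, P[2] = 0b10000100, P[3] = 0b11111111, P[4] = 0b11101101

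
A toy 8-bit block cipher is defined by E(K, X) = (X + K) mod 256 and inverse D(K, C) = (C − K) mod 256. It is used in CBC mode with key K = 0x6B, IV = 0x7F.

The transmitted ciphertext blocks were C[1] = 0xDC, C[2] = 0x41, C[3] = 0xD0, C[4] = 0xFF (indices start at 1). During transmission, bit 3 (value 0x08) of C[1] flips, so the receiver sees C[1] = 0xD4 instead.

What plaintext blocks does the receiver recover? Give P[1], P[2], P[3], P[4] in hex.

P[1] = 0x16, P[2] = 0x02, P[3] = 0x24, P[4] = 0x44

CBC decryption: P_i = D(K, C_i) ⊕ C_{i−1}, with C_{0} = IV.
Only C[1] changed, to 0xD4. In CBC, a change in C_i garbles P_i and flips the same bit in P_{i+1}. Decrypting the received ciphertext:
P[1]: D(K, 0xD4) = 0x69; 0x69 ⊕ 0x7F = 0x16.
P[2]: D(K, 0x41) = 0xD6; 0xD6 ⊕ 0xD4 = 0x02.
P[3]: D(K, 0xD0) = 0x65; 0x65 ⊕ 0x41 = 0x24.
P[4]: D(K, 0xFF) = 0x94; 0x94 ⊕ 0xD0 = 0x44.
Blocks that differ from the original plaintext: P[1], P[2].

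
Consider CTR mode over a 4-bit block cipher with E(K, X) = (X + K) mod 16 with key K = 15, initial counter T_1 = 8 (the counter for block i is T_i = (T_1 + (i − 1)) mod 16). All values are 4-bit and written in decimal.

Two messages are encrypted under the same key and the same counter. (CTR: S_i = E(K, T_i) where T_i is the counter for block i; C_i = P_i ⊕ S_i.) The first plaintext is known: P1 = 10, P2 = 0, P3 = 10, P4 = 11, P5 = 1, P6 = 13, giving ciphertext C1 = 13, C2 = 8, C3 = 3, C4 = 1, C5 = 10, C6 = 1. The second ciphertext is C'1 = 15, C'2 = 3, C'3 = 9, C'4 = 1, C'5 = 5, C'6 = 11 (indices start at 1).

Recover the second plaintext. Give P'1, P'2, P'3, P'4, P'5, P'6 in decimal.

In CTR with a reused counter, both messages share the same keystream S_i, so C_i ⊕ C'_i = P_i ⊕ P'_i and thus P'_i = P_i ⊕ C_i ⊕ C'_i.
P'1: 10 ⊕ 13 ⊕ 15 = 8.
P'2: 0 ⊕ 8 ⊕ 3 = 11.
P'3: 10 ⊕ 3 ⊕ 9 = 0.
P'4: 11 ⊕ 1 ⊕ 1 = 11.
P'5: 1 ⊕ 10 ⊕ 5 = 14.
P'6: 13 ⊕ 1 ⊕ 11 = 7.

P'1 = 8, P'2 = 11, P'3 = 0, P'4 = 11, P'5 = 14, P'6 = 7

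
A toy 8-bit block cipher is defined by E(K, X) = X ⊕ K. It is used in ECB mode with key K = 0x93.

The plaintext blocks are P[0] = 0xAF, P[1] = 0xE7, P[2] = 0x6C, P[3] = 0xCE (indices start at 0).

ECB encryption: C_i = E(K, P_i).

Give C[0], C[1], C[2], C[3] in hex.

C[0] = 0x3C, C[1] = 0x74, C[2] = 0xFF, C[3] = 0x5D

C[0]: E(K, 0xAF) = 0x3C.
C[1]: E(K, 0xE7) = 0x74.
C[2]: E(K, 0x6C) = 0xFF.
C[3]: E(K, 0xCE) = 0x5D.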